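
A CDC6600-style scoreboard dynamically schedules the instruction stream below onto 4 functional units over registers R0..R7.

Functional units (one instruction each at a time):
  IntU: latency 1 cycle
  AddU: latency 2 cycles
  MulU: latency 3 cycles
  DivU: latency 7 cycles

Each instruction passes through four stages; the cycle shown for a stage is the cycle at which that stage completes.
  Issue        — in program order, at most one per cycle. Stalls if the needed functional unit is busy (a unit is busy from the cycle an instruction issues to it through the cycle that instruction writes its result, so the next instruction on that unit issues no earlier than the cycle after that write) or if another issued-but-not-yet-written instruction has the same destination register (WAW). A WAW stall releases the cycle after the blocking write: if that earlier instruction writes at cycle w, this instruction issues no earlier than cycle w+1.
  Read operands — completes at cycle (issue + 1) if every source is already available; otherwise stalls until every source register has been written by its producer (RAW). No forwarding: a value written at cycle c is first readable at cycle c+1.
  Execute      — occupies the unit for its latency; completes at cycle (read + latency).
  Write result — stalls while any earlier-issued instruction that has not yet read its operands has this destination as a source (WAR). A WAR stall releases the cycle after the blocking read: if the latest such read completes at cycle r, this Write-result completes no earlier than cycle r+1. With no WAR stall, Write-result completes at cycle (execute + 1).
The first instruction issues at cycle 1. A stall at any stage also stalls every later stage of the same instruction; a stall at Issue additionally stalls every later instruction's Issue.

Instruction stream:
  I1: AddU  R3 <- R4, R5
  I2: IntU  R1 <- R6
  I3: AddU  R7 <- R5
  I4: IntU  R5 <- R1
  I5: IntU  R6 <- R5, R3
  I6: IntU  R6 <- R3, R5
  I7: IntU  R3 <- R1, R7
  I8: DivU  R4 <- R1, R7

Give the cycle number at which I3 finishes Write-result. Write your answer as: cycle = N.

  I1 | 1 | 2 | 4 | 5
  I2 | 2 | 3 | 4 | 5
  I3 | 6 | 7 | 9 | 10   struct: AddU busy until I1 writes@5
  I4 | 7 | 8 | 9 | 10
  I5 | 11 | 12 | 13 | 14   struct: IntU busy until I4 writes@10
  I6 | 15 | 16 | 17 | 18   struct: IntU busy until I5 writes@14
  I7 | 19 | 20 | 21 | 22   struct: IntU busy until I6 writes@18
  I8 | 20 | 21 | 28 | 29

cycle = 10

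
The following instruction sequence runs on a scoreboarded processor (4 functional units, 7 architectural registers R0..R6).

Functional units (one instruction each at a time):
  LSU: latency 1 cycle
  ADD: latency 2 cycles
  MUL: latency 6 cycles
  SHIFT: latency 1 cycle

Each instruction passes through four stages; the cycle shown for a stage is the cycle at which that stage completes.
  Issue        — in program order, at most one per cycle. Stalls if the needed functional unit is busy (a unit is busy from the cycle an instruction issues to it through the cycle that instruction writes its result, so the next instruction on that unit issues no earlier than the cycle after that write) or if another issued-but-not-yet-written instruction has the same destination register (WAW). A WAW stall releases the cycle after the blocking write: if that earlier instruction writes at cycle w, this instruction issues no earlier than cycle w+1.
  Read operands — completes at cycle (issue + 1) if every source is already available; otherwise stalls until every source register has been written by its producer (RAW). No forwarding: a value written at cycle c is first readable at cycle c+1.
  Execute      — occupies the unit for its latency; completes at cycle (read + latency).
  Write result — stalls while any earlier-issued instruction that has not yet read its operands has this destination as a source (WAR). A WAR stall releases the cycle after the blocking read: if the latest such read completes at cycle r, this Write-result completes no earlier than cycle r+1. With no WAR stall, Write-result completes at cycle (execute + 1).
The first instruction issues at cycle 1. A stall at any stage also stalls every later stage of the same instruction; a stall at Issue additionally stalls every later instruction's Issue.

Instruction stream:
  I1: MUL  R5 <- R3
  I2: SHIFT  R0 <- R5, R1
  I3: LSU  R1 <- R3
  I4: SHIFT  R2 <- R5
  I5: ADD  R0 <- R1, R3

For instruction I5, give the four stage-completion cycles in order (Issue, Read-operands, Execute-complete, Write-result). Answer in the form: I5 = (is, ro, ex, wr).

I5 = (14, 15, 17, 18)

[I1] 1/2/8/9
[I2] 2/10/11/12  (RAW R5: wait I1 write@9)
[I3] 3/4/5/11  (WAR R1: wait I2 read@10)
[I4] 13/14/15/16  (struct: SHIFT busy until I2 writes@12)
[I5] 14/15/17/18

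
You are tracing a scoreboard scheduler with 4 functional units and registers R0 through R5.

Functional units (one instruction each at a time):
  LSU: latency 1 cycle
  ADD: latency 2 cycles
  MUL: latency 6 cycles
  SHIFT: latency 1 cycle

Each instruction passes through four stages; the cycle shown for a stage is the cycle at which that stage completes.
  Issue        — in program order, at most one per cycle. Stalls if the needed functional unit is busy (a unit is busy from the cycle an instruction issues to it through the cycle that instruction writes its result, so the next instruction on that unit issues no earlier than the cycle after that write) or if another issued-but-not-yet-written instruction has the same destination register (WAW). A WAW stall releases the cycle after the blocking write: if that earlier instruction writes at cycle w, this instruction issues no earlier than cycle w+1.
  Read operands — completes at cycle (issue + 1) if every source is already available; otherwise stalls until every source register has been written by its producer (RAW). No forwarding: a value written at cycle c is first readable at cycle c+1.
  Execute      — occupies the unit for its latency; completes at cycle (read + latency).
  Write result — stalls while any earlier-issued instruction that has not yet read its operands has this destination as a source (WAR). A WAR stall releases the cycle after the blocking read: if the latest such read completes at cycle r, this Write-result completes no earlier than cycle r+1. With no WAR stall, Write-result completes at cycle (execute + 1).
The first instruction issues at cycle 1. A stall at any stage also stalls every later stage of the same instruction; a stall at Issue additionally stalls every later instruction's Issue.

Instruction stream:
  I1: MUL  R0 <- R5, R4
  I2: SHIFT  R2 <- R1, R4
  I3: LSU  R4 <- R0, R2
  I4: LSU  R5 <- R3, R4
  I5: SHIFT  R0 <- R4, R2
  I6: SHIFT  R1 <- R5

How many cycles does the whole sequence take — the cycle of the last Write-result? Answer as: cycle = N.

cycle = 21

t=1  issue I1 (MUL)
t=2  I1 read-ops | issue I2 (SHIFT)
t=3  I2 read-ops | issue I3 (LSU)
t=4  I2 finished on SHIFT
t=5  I2→R2
t=8  I1 finished on MUL
t=9  I1→R0
t=10  I3 read-ops
t=11  I3 finished on LSU
t=12  I3→R4
t=13  issue I4 (LSU)
t=14  I4 read-ops | issue I5 (SHIFT)
t=15  I4 finished on LSU | I5 read-ops
t=16  I4→R5 | I5 finished on SHIFT
t=17  I5→R0
t=18  issue I6 (SHIFT)
t=19  I6 read-ops
t=20  I6 finished on SHIFT
t=21  I6→R1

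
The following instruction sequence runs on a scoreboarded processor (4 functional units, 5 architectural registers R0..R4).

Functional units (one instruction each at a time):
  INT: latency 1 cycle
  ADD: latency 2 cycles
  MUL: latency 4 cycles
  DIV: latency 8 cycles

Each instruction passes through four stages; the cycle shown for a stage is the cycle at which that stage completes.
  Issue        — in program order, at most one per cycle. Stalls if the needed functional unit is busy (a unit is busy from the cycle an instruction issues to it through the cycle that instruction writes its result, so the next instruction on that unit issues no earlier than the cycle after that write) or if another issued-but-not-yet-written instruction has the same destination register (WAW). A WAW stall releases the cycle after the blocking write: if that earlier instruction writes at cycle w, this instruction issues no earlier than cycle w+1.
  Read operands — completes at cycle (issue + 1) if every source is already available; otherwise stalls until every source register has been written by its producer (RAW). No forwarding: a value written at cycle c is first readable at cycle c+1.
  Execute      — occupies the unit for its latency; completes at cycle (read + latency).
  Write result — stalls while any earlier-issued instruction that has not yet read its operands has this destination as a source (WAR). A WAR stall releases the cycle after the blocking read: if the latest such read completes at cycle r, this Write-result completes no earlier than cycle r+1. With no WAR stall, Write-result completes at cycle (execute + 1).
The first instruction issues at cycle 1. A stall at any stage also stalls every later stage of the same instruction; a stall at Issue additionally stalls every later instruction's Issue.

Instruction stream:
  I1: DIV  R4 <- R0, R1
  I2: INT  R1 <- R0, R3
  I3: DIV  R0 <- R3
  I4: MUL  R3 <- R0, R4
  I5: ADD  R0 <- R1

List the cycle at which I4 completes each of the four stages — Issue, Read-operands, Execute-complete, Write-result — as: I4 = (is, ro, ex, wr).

t=1  I1 dispatched to DIV
t=2  I1 operands ready · I2 dispatched to INT
t=3  I2 operands ready
t=4  I2 complete
t=5  R1←I2
t=10  I1 complete
t=11  R4←I1
t=12  I3 dispatched to DIV
t=13  I3 operands ready · I4 dispatched to MUL
t=21  I3 complete
t=22  R0←I3
t=23  I4 operands ready · I5 dispatched to ADD
t=24  I5 operands ready
t=26  I5 complete
t=27  I4 complete · R0←I5
t=28  R3←I4

I4 = (13, 23, 27, 28)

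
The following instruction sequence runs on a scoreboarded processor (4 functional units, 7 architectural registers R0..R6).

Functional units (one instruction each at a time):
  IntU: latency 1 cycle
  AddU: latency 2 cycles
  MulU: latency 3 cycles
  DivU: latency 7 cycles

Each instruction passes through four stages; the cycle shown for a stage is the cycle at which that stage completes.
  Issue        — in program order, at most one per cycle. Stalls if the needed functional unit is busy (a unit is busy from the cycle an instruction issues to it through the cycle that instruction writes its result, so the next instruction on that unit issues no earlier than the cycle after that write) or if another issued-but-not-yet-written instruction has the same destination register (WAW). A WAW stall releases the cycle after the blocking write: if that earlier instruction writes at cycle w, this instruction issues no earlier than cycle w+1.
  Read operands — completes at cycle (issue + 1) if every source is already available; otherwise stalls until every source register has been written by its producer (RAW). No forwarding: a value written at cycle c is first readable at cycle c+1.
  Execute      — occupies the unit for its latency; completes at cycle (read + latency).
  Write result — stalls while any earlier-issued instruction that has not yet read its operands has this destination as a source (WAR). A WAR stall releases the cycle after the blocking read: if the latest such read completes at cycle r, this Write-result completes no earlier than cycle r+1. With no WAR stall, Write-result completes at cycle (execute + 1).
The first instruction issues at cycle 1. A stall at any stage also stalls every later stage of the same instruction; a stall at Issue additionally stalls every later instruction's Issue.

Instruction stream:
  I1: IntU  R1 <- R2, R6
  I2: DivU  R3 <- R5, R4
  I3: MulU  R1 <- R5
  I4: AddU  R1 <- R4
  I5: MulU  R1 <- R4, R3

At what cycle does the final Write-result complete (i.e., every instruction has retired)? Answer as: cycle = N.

cycle = 21

t=1  issue I1 (IntU)
t=2  I1 read-ops, issue I2 (DivU)
t=3  I1 finished on IntU, I2 read-ops
t=4  I1→R1
t=5  issue I3 (MulU)
t=6  I3 read-ops
t=9  I3 finished on MulU
t=10  I2 finished on DivU, I3→R1
t=11  I2→R3, issue I4 (AddU)
t=12  I4 read-ops
t=14  I4 finished on AddU
t=15  I4→R1
t=16  issue I5 (MulU)
t=17  I5 read-ops
t=20  I5 finished on MulU
t=21  I5→R1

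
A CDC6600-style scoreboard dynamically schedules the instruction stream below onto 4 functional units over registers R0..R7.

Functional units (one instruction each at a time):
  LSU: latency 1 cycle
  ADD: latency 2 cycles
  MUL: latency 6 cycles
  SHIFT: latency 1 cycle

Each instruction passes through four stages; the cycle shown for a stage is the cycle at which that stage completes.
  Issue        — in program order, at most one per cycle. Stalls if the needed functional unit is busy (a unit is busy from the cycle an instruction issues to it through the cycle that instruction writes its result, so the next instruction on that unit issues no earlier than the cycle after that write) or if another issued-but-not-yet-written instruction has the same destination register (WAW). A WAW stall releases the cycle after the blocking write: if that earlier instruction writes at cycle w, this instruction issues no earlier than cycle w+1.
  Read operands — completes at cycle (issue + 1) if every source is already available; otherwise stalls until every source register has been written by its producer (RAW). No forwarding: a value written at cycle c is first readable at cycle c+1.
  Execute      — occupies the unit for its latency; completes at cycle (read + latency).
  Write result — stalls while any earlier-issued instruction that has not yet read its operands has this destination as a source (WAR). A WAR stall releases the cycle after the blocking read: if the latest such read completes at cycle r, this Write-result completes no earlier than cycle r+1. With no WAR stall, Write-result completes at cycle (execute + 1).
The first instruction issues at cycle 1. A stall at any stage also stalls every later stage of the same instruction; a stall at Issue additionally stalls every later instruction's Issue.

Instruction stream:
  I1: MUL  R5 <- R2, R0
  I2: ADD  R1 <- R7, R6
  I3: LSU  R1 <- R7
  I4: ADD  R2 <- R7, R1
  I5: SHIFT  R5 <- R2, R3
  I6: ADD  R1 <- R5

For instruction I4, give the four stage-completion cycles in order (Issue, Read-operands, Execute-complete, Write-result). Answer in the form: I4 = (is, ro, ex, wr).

I4 = (8, 11, 13, 14)

c1: issue I1 (MUL)
c2: I1 read-ops; issue I2 (ADD)
c3: I2 read-ops
c5: I2 finished on ADD
c6: I2→R1
c7: issue I3 (LSU)
c8: I1 finished on MUL; I3 read-ops; issue I4 (ADD)
c9: I1→R5; I3 finished on LSU
c10: I3→R1; issue I5 (SHIFT)
c11: I4 read-ops
c13: I4 finished on ADD
c14: I4→R2
c15: I5 read-ops; issue I6 (ADD)
c16: I5 finished on SHIFT
c17: I5→R5
c18: I6 read-ops
c20: I6 finished on ADD
c21: I6→R1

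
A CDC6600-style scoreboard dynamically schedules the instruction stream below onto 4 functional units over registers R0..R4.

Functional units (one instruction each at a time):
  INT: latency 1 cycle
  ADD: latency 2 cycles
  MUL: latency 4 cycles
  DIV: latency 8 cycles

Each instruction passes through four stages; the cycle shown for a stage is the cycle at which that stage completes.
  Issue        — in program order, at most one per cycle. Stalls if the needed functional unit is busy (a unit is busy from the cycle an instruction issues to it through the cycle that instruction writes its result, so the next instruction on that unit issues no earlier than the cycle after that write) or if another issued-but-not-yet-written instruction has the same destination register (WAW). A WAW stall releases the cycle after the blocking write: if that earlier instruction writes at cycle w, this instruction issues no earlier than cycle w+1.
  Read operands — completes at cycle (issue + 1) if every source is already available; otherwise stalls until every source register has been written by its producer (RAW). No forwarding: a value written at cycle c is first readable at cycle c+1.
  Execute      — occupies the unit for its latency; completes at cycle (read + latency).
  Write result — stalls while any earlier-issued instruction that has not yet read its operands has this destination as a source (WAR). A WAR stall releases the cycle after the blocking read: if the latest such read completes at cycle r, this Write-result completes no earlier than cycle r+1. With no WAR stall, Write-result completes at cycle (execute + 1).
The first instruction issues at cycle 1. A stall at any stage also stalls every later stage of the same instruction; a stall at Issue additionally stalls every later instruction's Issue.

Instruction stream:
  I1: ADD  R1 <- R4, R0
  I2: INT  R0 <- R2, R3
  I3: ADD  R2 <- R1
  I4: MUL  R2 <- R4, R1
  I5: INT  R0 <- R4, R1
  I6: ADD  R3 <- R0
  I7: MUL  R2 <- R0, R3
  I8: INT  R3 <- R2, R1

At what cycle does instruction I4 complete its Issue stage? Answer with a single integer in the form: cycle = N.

  I1 | 1 | 2 | 4 | 5
  I2 | 2 | 3 | 4 | 5
  I3 | 6 | 7 | 9 | 10   struct: ADD busy until I1 writes@5
  I4 | 11 | 12 | 16 | 17   WAW R2: wait I3 write@10
  I5 | 12 | 13 | 14 | 15
  I6 | 13 | 16 | 18 | 19   RAW R0: wait I5 write@15
  I7 | 18 | 20 | 24 | 25   struct: MUL busy until I4 writes@17 · RAW R3: wait I6 write@19
  I8 | 20 | 26 | 27 | 28   WAW R3: wait I6 write@19 · RAW R2: wait I7 write@25

cycle = 11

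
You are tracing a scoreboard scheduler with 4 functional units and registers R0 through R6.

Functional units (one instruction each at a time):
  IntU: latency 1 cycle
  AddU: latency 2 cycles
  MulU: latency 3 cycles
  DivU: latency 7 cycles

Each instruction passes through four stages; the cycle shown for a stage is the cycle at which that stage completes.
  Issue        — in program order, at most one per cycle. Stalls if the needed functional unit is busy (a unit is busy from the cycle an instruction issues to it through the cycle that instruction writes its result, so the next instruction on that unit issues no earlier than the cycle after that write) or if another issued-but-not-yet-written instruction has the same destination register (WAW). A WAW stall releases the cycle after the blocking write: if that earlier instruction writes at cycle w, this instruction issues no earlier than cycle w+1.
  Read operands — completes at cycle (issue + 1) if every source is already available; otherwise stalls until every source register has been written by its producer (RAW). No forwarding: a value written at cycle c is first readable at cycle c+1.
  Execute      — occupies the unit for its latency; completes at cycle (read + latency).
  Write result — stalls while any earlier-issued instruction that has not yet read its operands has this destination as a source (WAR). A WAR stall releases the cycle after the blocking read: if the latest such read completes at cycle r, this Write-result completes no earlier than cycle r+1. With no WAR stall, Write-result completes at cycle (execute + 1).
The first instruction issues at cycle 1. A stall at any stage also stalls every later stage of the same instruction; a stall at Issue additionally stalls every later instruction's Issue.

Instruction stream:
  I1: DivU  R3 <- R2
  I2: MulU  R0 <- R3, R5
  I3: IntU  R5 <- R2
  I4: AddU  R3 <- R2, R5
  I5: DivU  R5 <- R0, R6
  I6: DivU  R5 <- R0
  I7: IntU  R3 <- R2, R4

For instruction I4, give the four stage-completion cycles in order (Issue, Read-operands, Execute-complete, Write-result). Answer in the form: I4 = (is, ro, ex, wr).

I4 = (11, 13, 15, 16)

[1] I1 dispatched to DivU
[2] I1 operands ready; I2 dispatched to MulU
[3] I3 dispatched to IntU
[4] I3 operands ready
[5] I3 complete
[9] I1 complete
[10] R3←I1
[11] I2 operands ready; I4 dispatched to AddU
[12] R5←I3
[13] I4 operands ready; I5 dispatched to DivU
[14] I2 complete
[15] R0←I2; I4 complete
[16] R3←I4; I5 operands ready
[23] I5 complete
[24] R5←I5
[25] I6 dispatched to DivU
[26] I6 operands ready; I7 dispatched to IntU
[27] I7 operands ready
[28] I7 complete
[29] R3←I7
[33] I6 complete
[34] R5←I6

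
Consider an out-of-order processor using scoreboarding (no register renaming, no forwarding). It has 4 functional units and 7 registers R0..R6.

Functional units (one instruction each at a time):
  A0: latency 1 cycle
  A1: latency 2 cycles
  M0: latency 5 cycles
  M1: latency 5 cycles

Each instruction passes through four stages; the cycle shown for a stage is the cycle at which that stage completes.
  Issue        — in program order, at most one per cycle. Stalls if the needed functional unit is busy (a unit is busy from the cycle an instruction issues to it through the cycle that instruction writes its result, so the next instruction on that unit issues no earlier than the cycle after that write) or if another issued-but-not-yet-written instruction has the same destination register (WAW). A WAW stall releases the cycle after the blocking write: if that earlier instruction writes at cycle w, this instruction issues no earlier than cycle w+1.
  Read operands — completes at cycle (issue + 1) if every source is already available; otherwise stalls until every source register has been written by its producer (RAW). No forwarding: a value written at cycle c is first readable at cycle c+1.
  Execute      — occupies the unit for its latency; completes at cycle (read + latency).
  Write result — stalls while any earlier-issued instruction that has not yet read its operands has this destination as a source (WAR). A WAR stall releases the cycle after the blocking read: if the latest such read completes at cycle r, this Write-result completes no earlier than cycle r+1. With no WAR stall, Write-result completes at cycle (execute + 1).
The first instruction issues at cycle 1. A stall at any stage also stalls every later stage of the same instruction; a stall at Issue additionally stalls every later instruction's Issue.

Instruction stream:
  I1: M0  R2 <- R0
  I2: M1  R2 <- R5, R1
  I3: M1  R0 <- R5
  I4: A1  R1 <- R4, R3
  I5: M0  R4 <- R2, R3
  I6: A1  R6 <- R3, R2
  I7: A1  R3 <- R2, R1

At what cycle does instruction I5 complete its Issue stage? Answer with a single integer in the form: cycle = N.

cycle = 19

I1: IS=1 RO=2 EX=7 WR=8
I2: IS=9 RO=10 EX=15 WR=16  [WAW R2: wait I1 write@8]
I3: IS=17 RO=18 EX=23 WR=24  [struct: M1 busy until I2 writes@16]
I4: IS=18 RO=19 EX=21 WR=22
I5: IS=19 RO=20 EX=25 WR=26
I6: IS=23 RO=24 EX=26 WR=27  [struct: A1 busy until I4 writes@22]
I7: IS=28 RO=29 EX=31 WR=32  [struct: A1 busy until I6 writes@27]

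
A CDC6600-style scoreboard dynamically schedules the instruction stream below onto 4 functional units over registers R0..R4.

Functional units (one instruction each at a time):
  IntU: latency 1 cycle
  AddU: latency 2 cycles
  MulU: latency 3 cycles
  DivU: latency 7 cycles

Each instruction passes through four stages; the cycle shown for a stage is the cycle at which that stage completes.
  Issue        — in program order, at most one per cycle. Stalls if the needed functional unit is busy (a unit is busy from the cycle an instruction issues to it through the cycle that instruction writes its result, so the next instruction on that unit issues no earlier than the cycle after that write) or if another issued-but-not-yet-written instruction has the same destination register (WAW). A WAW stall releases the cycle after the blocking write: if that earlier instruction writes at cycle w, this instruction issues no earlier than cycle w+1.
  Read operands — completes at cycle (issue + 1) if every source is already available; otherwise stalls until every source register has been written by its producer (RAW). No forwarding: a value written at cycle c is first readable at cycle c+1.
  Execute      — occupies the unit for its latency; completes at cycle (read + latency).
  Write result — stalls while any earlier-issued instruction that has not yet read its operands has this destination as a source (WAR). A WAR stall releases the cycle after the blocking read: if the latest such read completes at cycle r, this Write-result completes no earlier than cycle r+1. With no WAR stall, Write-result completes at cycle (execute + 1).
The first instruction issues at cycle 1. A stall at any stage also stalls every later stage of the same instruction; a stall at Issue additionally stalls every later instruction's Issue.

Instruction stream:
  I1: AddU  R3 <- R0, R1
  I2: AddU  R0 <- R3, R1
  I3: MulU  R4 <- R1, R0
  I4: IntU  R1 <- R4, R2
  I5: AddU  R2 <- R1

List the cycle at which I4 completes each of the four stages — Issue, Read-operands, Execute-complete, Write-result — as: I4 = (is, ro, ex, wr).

I1: IS=1 RO=2 EX=4 WR=5
I2: IS=6 RO=7 EX=9 WR=10  [struct: AddU busy until I1 writes@5]
I3: IS=7 RO=11 EX=14 WR=15  [RAW R0: wait I2 write@10]
I4: IS=8 RO=16 EX=17 WR=18  [RAW R4: wait I3 write@15]
I5: IS=11 RO=19 EX=21 WR=22  [struct: AddU busy until I2 writes@10; RAW R1: wait I4 write@18]

I4 = (8, 16, 17, 18)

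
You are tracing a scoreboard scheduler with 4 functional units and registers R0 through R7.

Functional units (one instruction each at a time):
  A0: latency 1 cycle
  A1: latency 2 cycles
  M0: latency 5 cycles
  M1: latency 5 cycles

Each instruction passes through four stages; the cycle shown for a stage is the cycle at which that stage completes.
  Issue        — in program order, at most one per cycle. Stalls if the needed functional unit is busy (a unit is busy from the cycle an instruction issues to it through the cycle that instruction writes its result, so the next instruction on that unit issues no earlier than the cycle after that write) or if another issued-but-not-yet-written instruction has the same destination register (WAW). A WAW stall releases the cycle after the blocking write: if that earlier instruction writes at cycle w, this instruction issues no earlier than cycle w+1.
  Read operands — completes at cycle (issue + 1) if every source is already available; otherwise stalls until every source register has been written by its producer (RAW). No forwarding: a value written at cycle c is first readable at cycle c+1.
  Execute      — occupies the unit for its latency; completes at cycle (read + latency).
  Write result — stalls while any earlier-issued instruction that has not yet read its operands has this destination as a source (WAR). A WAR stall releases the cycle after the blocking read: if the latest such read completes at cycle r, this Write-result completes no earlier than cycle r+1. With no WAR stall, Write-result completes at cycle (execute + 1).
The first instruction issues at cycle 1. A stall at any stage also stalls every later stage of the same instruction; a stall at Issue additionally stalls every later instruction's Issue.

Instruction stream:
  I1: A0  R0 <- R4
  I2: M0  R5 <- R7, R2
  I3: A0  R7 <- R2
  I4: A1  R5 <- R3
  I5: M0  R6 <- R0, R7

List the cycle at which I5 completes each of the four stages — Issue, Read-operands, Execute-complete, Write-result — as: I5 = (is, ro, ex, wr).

I5 = (11, 12, 17, 18)

[I1] 1/2/3/4
[I2] 2/3/8/9
[I3] 5/6/7/8  (struct: A0 busy until I1 writes@4)
[I4] 10/11/13/14  (WAW R5: wait I2 write@9)
[I5] 11/12/17/18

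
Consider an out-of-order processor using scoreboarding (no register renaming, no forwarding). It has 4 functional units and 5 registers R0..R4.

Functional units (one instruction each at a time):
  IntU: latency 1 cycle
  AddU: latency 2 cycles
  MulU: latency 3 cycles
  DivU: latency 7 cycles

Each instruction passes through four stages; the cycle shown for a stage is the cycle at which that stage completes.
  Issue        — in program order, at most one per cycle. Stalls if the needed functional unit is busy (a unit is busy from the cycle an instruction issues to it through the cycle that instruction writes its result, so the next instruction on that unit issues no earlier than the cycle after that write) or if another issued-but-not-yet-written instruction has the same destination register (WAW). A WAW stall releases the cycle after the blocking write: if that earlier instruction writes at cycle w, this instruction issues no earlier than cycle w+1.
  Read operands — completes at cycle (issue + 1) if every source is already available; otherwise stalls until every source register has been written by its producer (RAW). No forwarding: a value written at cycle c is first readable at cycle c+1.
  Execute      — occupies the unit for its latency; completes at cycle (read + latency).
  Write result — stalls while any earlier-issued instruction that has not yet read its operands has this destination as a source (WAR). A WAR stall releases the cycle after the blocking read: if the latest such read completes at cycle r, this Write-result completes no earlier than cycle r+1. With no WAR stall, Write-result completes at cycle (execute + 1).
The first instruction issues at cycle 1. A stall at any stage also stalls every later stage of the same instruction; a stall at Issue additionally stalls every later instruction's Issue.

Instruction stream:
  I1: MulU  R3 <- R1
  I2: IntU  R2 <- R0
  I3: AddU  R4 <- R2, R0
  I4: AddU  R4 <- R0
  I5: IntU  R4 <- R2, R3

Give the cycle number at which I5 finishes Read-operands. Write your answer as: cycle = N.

1) issue 1, read 2, done 5, write 6
2) issue 2, read 3, done 4, write 5
3) issue 3, read 6, done 8, write 9  <RAW R2: wait I2 write@5>
4) issue 10, read 11, done 13, write 14  <struct: AddU busy until I3 writes@9>
5) issue 15, read 16, done 17, write 18  <WAW R4: wait I4 write@14>

cycle = 16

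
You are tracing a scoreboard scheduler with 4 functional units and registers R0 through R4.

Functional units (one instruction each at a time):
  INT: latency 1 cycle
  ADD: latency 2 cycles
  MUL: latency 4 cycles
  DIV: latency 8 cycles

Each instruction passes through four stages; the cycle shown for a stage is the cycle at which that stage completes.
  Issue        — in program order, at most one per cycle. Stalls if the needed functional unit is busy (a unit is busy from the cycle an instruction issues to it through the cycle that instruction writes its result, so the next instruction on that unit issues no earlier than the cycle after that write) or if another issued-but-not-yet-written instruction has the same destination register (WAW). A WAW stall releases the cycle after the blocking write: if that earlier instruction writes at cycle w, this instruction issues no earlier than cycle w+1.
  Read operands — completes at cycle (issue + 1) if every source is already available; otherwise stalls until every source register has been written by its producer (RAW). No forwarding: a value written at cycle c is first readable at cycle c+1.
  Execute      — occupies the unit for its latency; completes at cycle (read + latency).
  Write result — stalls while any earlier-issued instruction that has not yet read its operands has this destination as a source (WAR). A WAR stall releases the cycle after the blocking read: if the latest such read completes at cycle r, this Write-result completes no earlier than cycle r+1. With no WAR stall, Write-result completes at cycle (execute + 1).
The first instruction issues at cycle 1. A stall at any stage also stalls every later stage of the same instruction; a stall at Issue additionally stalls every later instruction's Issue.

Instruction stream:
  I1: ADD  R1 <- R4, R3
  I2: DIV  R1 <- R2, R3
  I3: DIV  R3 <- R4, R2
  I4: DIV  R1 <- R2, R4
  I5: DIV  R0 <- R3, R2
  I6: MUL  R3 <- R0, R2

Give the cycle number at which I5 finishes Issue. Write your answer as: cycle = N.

I1 -> (1, 2, 4, 5)
I2 -> (6, 7, 15, 16)  // WAW R1: wait I1 write@5
I3 -> (17, 18, 26, 27)  // struct: DIV busy until I2 writes@16
I4 -> (28, 29, 37, 38)  // struct: DIV busy until I3 writes@27
I5 -> (39, 40, 48, 49)  // struct: DIV busy until I4 writes@38
I6 -> (40, 50, 54, 55)  // RAW R0: wait I5 write@49

cycle = 39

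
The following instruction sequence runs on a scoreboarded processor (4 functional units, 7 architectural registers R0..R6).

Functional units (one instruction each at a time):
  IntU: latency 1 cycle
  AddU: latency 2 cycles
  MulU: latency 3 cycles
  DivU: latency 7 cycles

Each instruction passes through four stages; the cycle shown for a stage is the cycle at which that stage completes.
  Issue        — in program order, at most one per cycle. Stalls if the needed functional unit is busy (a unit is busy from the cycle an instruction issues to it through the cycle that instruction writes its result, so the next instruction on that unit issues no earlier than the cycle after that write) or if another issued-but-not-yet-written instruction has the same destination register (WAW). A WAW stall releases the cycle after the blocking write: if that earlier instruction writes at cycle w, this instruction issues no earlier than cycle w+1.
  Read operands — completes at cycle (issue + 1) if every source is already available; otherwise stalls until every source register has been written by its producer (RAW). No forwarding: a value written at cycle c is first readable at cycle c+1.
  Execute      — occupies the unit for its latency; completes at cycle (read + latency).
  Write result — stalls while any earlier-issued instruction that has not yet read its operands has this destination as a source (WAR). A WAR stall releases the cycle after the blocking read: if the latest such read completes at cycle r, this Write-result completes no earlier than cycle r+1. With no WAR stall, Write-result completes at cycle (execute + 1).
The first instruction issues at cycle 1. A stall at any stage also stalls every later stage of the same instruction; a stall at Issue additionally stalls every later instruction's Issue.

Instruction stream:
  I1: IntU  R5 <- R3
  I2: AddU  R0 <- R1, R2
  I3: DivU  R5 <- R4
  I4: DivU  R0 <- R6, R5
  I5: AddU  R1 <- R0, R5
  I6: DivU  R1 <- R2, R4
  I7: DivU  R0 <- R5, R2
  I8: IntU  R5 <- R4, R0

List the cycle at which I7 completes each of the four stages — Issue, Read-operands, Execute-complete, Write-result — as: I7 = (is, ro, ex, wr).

I7 = (39, 40, 47, 48)

[1] I1→IntU
[2] I1 RO · I2→AddU
[3] I1 EX · I2 RO
[4] I1 WR R5
[5] I2 EX · I3→DivU
[6] I2 WR R0 · I3 RO
[13] I3 EX
[14] I3 WR R5
[15] I4→DivU
[16] I4 RO · I5→AddU
[23] I4 EX
[24] I4 WR R0
[25] I5 RO
[27] I5 EX
[28] I5 WR R1
[29] I6→DivU
[30] I6 RO
[37] I6 EX
[38] I6 WR R1
[39] I7→DivU
[40] I7 RO · I8→IntU
[47] I7 EX
[48] I7 WR R0
[49] I8 RO
[50] I8 EX
[51] I8 WR R5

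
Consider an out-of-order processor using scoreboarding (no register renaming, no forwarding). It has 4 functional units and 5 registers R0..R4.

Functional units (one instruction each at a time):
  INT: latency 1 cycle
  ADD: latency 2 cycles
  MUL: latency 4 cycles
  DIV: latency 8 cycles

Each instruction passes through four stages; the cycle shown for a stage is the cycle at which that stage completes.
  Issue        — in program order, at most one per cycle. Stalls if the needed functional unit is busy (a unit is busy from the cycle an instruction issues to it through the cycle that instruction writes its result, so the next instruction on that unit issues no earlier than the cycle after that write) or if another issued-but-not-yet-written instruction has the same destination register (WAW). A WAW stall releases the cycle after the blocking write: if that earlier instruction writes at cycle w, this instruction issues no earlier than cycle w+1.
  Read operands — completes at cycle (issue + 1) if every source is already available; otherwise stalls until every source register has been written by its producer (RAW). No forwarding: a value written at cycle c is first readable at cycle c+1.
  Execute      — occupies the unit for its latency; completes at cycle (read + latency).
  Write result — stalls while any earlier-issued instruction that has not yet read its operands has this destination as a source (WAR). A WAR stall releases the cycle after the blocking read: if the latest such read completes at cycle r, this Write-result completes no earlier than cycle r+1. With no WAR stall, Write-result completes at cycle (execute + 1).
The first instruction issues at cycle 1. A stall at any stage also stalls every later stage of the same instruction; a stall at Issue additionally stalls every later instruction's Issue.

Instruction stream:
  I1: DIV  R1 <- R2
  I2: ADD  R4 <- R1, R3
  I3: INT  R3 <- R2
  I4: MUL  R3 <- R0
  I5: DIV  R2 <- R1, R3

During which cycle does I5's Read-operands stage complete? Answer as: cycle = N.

cycle = 21

I1: IS=1 RO=2 EX=10 WR=11
I2: IS=2 RO=12 EX=14 WR=15  [RAW R1: wait I1 write@11]
I3: IS=3 RO=4 EX=5 WR=13  [WAR R3: wait I2 read@12]
I4: IS=14 RO=15 EX=19 WR=20  [WAW R3: wait I3 write@13]
I5: IS=15 RO=21 EX=29 WR=30  [RAW R3: wait I4 write@20]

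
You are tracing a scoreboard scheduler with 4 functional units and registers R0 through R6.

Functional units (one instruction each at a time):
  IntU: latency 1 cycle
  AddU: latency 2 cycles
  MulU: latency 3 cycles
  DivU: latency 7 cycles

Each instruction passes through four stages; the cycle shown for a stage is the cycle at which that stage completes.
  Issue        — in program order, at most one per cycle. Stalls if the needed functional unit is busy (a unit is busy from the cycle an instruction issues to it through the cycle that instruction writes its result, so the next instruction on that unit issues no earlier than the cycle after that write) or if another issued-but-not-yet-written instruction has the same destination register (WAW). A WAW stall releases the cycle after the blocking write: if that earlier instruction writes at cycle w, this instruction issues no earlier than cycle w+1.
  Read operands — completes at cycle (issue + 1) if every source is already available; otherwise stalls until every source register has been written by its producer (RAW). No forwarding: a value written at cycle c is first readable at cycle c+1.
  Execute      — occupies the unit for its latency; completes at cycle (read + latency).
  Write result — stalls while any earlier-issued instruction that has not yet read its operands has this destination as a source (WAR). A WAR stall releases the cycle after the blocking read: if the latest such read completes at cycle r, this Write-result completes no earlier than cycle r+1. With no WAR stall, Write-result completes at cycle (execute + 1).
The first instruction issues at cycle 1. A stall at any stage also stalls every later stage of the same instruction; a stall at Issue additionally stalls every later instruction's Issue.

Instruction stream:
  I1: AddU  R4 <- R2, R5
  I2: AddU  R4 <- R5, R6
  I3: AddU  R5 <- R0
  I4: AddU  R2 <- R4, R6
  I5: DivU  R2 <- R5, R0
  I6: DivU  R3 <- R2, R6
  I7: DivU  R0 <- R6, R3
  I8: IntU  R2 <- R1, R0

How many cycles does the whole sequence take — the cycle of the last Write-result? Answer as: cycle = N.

cycle = 53

I1 -> (1, 2, 4, 5)
I2 -> (6, 7, 9, 10)  // struct: AddU busy until I1 writes@5
I3 -> (11, 12, 14, 15)  // struct: AddU busy until I2 writes@10
I4 -> (16, 17, 19, 20)  // struct: AddU busy until I3 writes@15
I5 -> (21, 22, 29, 30)  // WAW R2: wait I4 write@20
I6 -> (31, 32, 39, 40)  // struct: DivU busy until I5 writes@30
I7 -> (41, 42, 49, 50)  // struct: DivU busy until I6 writes@40
I8 -> (42, 51, 52, 53)  // RAW R0: wait I7 write@50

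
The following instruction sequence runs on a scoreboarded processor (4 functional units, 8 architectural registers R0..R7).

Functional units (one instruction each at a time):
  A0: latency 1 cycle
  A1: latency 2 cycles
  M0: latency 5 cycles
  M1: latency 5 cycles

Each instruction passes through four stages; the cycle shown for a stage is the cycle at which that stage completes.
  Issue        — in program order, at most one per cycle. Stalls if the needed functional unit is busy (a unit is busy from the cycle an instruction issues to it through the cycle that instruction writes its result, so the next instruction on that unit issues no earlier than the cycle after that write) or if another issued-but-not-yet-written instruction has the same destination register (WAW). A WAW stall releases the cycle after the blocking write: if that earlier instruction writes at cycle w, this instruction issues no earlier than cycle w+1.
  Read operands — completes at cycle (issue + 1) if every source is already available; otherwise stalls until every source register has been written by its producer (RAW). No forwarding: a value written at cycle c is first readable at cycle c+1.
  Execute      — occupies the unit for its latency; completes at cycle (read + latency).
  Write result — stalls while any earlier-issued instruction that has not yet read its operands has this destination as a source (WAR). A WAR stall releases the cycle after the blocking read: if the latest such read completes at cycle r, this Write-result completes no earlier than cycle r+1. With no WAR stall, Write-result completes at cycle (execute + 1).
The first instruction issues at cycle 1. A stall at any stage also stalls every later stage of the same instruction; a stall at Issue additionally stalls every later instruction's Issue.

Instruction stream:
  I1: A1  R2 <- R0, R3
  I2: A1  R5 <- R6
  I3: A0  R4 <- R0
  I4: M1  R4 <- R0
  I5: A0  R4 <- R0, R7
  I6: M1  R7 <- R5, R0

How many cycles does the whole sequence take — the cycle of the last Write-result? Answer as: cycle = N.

[I1] 1/2/4/5
[I2] 6/7/9/10  (struct: A1 busy until I1 writes@5)
[I3] 7/8/9/10
[I4] 11/12/17/18  (WAW R4: wait I3 write@10)
[I5] 19/20/21/22  (WAW R4: wait I4 write@18)
[I6] 20/21/26/27

cycle = 27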